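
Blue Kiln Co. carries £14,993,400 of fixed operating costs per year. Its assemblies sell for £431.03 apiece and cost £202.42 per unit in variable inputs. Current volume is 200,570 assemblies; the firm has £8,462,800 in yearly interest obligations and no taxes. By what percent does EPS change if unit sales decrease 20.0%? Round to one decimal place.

Contribution at this volume is 200,570 × £228.61 = £45,852,307.70.
EBIT = £45,852,307.70 − £14,993,400 = £30,858,907.70.
Interest = £8,462,800.00, so EBIT − I = £22,396,107.70.
DCL = total CM / (EBIT − I) = £45,852,307.70 / £22,396,107.70 = 2.0473.
EPS therefore changes by 2.0473 × (-20.0%) = -40.9%.

-40.9%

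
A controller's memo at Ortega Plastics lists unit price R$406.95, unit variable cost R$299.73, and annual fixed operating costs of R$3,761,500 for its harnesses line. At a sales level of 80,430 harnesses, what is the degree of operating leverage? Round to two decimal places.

Total contribution margin = 80,430 × R$107.22 = R$8,623,704.60.
Subtracting fixed costs: EBIT = R$8,623,704.60 − R$3,761,500 = R$4,862,204.60.
DOL = contribution ÷ EBIT = R$8,623,704.60 ÷ R$4,862,204.60 = 1.7736.

1.77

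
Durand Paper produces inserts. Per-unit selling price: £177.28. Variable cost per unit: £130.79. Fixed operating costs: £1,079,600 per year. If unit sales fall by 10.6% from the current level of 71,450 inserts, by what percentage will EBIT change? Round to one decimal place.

Contribution at this volume is 71,450 × £46.49 = £3,321,710.50.
EBIT = £3,321,710.50 − £1,079,600 = £2,242,110.50.
DOL = contribution ÷ EBIT = £3,321,710.50 ÷ £2,242,110.50 = 1.4815.
So EBIT moves 1.4815 × (-10.6%) = -15.7%.

-15.7%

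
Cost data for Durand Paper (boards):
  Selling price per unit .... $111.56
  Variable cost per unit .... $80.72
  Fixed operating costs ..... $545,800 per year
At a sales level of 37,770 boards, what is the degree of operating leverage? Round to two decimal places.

Contribution at this volume is 37,770 × $30.84 = $1,164,826.80.
Subtracting fixed costs: EBIT = $1,164,826.80 − $545,800 = $619,026.80.
So DOL = total CM / EBIT = $1,164,826.80 / $619,026.80 = 1.8817.

1.88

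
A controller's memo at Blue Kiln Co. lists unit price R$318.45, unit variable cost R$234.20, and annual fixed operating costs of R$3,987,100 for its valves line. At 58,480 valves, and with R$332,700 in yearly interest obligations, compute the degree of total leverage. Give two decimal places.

8.11

Total contribution margin = 58,480 × R$84.25 = R$4,926,940.00.
EBIT = R$4,926,940.00 − R$3,987,100 = R$939,840.00. Interest = R$332,700.00, so EBIT − I = R$607,140.00.
DCL = contribution ÷ (EBIT − I) = R$4,926,940.00 ÷ R$607,140.00 = 8.1150.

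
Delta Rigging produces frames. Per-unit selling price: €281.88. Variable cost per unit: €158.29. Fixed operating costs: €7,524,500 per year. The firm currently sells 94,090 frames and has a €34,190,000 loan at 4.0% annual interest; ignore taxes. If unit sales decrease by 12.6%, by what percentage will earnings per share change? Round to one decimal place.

-53.5%

Contribution at this volume is 94,090 × €123.59 = €11,628,583.10.
EBIT = €11,628,583.10 − €7,524,500 = €4,104,083.10.
Interest = €1,367,600.00, so EBIT − I = €2,736,483.10.
Degree of combined leverage = contribution ÷ (EBIT − I) = €11,628,583.10 ÷ €2,736,483.10 = 4.2495.
%ΔEPS = DCL × %ΔSales = 4.2495 × -12.6% = -53.5%.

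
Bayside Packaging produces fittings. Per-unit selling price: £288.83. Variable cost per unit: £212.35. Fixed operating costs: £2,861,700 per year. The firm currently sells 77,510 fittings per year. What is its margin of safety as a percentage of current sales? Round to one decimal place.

51.7%

Contribution margin per unit = £288.83 − £212.35 = £76.48. Break-even units = £2,861,700 ÷ £76.48 = 37,417.63; break-even revenue = 37,417.63 × £288.83 = £10,807,332.78.
Actual sales revenue = 77,510 × £288.83 = £22,387,213.30.
Margin of safety = (£22,387,213.30 − £10,807,332.78) ÷ £22,387,213.30 = 51.7%.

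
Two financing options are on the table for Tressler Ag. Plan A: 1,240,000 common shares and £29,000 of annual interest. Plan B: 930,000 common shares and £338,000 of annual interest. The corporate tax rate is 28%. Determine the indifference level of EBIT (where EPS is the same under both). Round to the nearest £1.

Set EPS_A = EPS_B: (EBIT − £29,000)(1 − 0.28) ÷ 1,240,000 = (EBIT − £338,000)(1 − 0.28) ÷ 930,000.
The (1 − t) factor cancels: (EBIT − 29,000) × 930,000 = (EBIT − 338,000) × 1,240,000.
EBIT × (1,240,000 − 930,000) = 338,000 × 1,240,000 − 29,000 × 930,000 = 392,150,000,000, so EBIT = 392,150,000,000 ÷ 310,000 = 1,265,000.00.

£1,265,000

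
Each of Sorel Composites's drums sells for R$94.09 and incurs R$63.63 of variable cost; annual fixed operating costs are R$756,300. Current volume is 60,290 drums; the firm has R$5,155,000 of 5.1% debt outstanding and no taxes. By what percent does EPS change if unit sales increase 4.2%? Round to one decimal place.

+9.4%

At 60,290 units, contribution = 60,290 × R$30.46 = R$1,836,433.40.
Subtracting fixed costs: EBIT = R$1,836,433.40 − R$756,300 = R$1,080,133.40.
After interest of R$262,905.00, pre-tax earnings = R$817,228.40.
DCL = total CM / (EBIT − I) = R$1,836,433.40 / R$817,228.40 = 2.2471.
EPS therefore changes by 2.2471 × (+4.2%) = +9.4%.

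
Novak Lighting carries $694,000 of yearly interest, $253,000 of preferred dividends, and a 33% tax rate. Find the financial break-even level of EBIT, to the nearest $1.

$1,071,612

Grossing the preferred dividend up to pre-tax terms: $253,000 / (1 − 0.33) = $377,611.94.
Financial break-even EBIT = interest + D_p ÷ (1 − t) = $694,000 + $377,611.94 = $1,071,611.94.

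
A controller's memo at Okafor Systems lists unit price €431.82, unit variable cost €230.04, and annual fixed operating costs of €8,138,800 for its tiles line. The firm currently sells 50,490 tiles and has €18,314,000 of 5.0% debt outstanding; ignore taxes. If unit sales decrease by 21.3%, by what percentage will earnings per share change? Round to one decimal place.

Contribution at this volume is 50,490 × €201.78 = €10,187,872.20.
Subtracting fixed costs: EBIT = €10,187,872.20 − €8,138,800 = €2,049,072.20.
Interest = €915,700.00, so EBIT − I = €1,133,372.20.
Degree of combined leverage = contribution ÷ (EBIT − I) = €10,187,872.20 ÷ €1,133,372.20 = 8.9890.
EPS therefore changes by 8.9890 × (-21.3%) = -191.5%.

-191.5%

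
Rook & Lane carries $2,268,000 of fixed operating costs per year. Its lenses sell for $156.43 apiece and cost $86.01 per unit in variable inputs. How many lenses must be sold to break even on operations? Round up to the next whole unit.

32,207 lenses

Contribution margin per unit = $156.43 − $86.01 = $70.42.
Units to break even: $2,268,000 ÷ $70.42 = 32,206.76, rounded up to 32,207.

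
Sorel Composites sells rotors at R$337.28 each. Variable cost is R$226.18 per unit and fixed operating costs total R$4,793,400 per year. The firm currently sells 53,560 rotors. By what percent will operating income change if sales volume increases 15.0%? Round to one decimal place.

+77.1%

Contribution at this volume is 53,560 × R$111.10 = R$5,950,516.00.
EBIT = R$5,950,516.00 − R$4,793,400 = R$1,157,116.00.
So DOL = total CM / EBIT = R$5,950,516.00 / R$1,157,116.00 = 5.1425.
So EBIT moves 5.1425 × (+15.0%) = +77.1%.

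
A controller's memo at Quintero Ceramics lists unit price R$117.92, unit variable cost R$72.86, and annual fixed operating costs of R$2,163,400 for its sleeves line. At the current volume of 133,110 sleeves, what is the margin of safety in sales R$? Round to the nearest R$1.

Contribution margin per unit = R$117.92 − R$72.86 = R$45.06. Break-even units = R$2,163,400 ÷ R$45.06 = 48,011.54; break-even revenue = 48,011.54 × R$117.92 = R$5,661,520.82.
Actual sales revenue = 133,110 × R$117.92 = R$15,696,331.20.
Margin of safety = R$15,696,331.20 − R$5,661,520.82 = R$10,034,810.

R$10,034,810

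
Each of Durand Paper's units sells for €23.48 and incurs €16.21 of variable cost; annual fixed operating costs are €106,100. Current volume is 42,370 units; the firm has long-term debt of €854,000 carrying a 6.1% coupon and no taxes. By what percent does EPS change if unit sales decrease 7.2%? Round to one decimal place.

At 42,370 units, contribution = 42,370 × €7.27 = €308,029.90.
EBIT = €308,029.90 − €106,100 = €201,929.90.
Interest = €52,094.00, so EBIT − I = €149,835.90.
Degree of combined leverage = contribution ÷ (EBIT − I) = €308,029.90 ÷ €149,835.90 = 2.0558.
%ΔEPS = DCL × %ΔSales = 2.0558 × -7.2% = -14.8%.

-14.8%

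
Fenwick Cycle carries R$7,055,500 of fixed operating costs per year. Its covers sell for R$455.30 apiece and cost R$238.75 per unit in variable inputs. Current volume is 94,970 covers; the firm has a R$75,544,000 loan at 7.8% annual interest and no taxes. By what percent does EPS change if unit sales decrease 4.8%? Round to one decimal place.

Total contribution margin = 94,970 × R$216.55 = R$20,565,753.50.
Subtracting fixed costs: EBIT = R$20,565,753.50 − R$7,055,500 = R$13,510,253.50.
After interest of R$5,892,432.00, pre-tax earnings = R$7,617,821.50.
DCL = total CM / (EBIT − I) = R$20,565,753.50 / R$7,617,821.50 = 2.6997.
EPS therefore changes by 2.6997 × (-4.8%) = -13.0%.

-13.0%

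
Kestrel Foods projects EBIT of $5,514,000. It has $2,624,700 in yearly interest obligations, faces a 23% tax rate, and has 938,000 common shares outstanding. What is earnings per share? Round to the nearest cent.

$2.37

Interest = $2,624,700.00, so EBT = $5,514,000 − $2,624,700.00 = $2,889,300.00.
After tax at 23%: net income = $2,889,300.00 × 0.77 = $2,224,761.00.
EPS = $2,224,761.00 ÷ 938,000 = $2.37.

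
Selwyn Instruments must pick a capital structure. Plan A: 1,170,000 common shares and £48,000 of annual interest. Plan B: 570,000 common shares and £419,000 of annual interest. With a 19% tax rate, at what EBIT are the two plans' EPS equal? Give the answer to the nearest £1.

At indifference, (EBIT − 48,000)(1 − t)/1,170,000 = (EBIT − 419,000)(1 − t)/570,000.
Cancelling (1 − t) and cross-multiplying: 570,000·(EBIT − 48,000) = 1,170,000·(EBIT − 419,000).
Solving, EBIT = (419,000·1,170,000 − 48,000·570,000) / (1,170,000 − 570,000) = 462,870,000,000 / 600,000 = 771,450.00.

£771,450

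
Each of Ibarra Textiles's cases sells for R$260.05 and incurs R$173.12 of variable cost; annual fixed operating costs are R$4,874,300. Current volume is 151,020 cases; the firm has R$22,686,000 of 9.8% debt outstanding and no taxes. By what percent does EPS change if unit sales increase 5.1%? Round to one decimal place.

At 151,020 units, contribution = 151,020 × R$86.93 = R$13,128,168.60.
EBIT = R$13,128,168.60 − R$4,874,300 = R$8,253,868.60.
After interest of R$2,223,228.00, pre-tax earnings = R$6,030,640.60.
Degree of combined leverage = contribution ÷ (EBIT − I) = R$13,128,168.60 ÷ R$6,030,640.60 = 2.1769.
EPS therefore changes by 2.1769 × (+5.1%) = +11.1%.

+11.1%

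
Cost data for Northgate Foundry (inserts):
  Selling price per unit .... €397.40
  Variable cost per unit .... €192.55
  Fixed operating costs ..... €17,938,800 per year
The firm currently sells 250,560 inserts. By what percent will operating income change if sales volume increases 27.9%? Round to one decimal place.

At 250,560 units, contribution = 250,560 × €204.85 = €51,327,216.00.
EBIT = €51,327,216.00 − €17,938,800 = €33,388,416.00.
So DOL = total CM / EBIT = €51,327,216.00 / €33,388,416.00 = 1.5373.
So EBIT moves 1.5373 × (+27.9%) = +42.9%.

+42.9%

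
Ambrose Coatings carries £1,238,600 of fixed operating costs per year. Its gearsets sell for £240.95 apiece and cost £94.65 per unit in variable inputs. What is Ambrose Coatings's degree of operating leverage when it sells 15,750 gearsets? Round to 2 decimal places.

Contribution at this volume is 15,750 × £146.30 = £2,304,225.00.
Operating income = contribution − fixed costs = £2,304,225.00 − £1,238,600 = £1,065,625.00.
DOL = contribution ÷ EBIT = £2,304,225.00 ÷ £1,065,625.00 = 2.1623.

2.16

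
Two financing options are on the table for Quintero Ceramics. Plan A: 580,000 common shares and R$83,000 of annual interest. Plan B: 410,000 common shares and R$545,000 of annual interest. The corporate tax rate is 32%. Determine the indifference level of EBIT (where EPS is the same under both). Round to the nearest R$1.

Set EPS_A = EPS_B: (EBIT − R$83,000)(1 − 0.32) ÷ 580,000 = (EBIT − R$545,000)(1 − 0.32) ÷ 410,000.
Cancelling (1 − t) and cross-multiplying: 410,000·(EBIT − 83,000) = 580,000·(EBIT − 545,000).
Solving, EBIT = (545,000·580,000 − 83,000·410,000) / (580,000 − 410,000) = 282,070,000,000 / 170,000 = 1,659,235.29.

R$1,659,235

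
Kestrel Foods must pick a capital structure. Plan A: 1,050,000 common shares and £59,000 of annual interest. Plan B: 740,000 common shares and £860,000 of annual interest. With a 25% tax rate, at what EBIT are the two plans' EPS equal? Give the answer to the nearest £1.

Set EPS_A = EPS_B: (EBIT − £59,000)(1 − 0.25) ÷ 1,050,000 = (EBIT − £860,000)(1 − 0.25) ÷ 740,000.
The (1 − t) factor cancels: (EBIT − 59,000) × 740,000 = (EBIT − 860,000) × 1,050,000.
Solving, EBIT = (860,000·1,050,000 − 59,000·740,000) / (1,050,000 − 740,000) = 859,340,000,000 / 310,000 = 2,772,064.52.

£2,772,065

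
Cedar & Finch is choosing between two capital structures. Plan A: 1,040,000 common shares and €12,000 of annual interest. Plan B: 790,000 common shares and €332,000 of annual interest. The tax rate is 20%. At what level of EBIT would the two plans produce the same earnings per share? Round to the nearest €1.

€1,343,200

Set EPS_A = EPS_B: (EBIT − €12,000)(1 − 0.20) ÷ 1,040,000 = (EBIT − €332,000)(1 − 0.20) ÷ 790,000.
Cancelling (1 − t) and cross-multiplying: 790,000·(EBIT − 12,000) = 1,040,000·(EBIT − 332,000).
EBIT × (1,040,000 − 790,000) = 332,000 × 1,040,000 − 12,000 × 790,000 = 335,800,000,000, so EBIT = 335,800,000,000 ÷ 250,000 = 1,343,200.00.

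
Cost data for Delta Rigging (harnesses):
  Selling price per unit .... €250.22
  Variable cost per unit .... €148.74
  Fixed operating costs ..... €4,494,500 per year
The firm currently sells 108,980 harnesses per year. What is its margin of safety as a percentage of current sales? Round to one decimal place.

Contribution margin per unit = €250.22 − €148.74 = €101.48. Break-even units = €4,494,500 ÷ €101.48 = 44,289.52; break-even revenue = 44,289.52 × €250.22 = €11,082,122.49.
Current sales = 108,980 × €250.22 = €27,268,975.60.
Margin of safety = (€27,268,975.60 − €11,082,122.49) ÷ €27,268,975.60 = 59.4%.

59.4%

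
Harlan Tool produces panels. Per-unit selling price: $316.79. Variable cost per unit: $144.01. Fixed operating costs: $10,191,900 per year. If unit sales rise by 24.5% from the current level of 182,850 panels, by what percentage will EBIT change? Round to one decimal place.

Contribution at this volume is 182,850 × $172.78 = $31,592,823.00.
Subtracting fixed costs: EBIT = $31,592,823.00 − $10,191,900 = $21,400,923.00.
Degree of operating leverage = $31,592,823.00 / $21,400,923.00 = 1.4762.
Operating income changes by 1.4762 × +24.5% = +36.2%.

+36.2%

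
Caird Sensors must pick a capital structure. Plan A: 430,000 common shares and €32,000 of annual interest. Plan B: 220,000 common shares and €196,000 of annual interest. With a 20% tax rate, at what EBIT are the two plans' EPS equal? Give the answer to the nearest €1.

€367,810

At indifference, (EBIT − 32,000)(1 − t)/430,000 = (EBIT − 196,000)(1 − t)/220,000.
The (1 − t) factor cancels: (EBIT − 32,000) × 220,000 = (EBIT − 196,000) × 430,000.
EBIT × (430,000 − 220,000) = 196,000 × 430,000 − 32,000 × 220,000 = 77,240,000,000, so EBIT = 77,240,000,000 ÷ 210,000 = 367,809.52.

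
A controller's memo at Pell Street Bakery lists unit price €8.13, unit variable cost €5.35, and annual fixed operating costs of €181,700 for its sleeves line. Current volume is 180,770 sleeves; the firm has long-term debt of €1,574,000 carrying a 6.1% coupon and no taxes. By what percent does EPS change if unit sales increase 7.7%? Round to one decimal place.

+17.2%

At 180,770 units, contribution = 180,770 × €2.78 = €502,540.60.
Operating income = contribution − fixed costs = €502,540.60 − €181,700 = €320,840.60.
Interest = €96,014.00, so EBIT − I = €224,826.60.
DCL = total CM / (EBIT − I) = €502,540.60 / €224,826.60 = 2.2352.
EPS therefore changes by 2.2352 × (+7.7%) = +17.2%.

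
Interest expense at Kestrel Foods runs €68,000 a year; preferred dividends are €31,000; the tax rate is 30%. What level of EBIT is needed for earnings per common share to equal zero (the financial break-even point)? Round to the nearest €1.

€112,286

Grossing the preferred dividend up to pre-tax terms: €31,000 / (1 − 0.30) = €44,285.71.
EPS = 0 when EBIT covers interest plus the pre-tax preferred burden: €68,000 + €44,285.71 = €112,285.71.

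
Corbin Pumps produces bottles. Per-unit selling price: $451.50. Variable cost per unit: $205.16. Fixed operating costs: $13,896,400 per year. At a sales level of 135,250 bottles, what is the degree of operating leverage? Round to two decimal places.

1.72

At 135,250 units, contribution = 135,250 × $246.34 = $33,317,485.00.
Subtracting fixed costs: EBIT = $33,317,485.00 − $13,896,400 = $19,421,085.00.
DOL = contribution ÷ EBIT = $33,317,485.00 ÷ $19,421,085.00 = 1.7155.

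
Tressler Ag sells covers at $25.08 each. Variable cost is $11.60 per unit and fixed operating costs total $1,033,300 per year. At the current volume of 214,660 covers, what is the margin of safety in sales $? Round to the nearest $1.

Contribution margin per unit = $25.08 − $11.60 = $13.48. Break-even units = $1,033,300 ÷ $13.48 = 76,654.30; break-even revenue = 76,654.30 × $25.08 = $1,922,489.91.
Actual sales revenue = 214,660 × $25.08 = $5,383,672.80.
Margin of safety = $5,383,672.80 − $1,922,489.91 = $3,461,183.

$3,461,183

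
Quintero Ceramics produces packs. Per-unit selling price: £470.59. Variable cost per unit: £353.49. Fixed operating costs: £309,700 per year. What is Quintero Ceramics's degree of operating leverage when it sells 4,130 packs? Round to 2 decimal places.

Total contribution margin = 4,130 × £117.10 = £483,623.00.
Subtracting fixed costs: EBIT = £483,623.00 − £309,700 = £173,923.00.
Degree of operating leverage = £483,623.00 / £173,923.00 = 2.7807.

2.78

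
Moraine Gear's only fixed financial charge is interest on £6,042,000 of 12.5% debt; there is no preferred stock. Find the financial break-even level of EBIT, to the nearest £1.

Annual interest = 12.5% × £6,042,000 = £755,250.00.
Without preferred stock the financial break-even is simply EBIT = interest = £755,250.00.

£755,250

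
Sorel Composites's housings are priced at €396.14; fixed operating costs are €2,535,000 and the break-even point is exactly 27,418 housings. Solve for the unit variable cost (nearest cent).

At break-even, FC = Q × (P − VC), so P − VC = €2,535,000 ÷ 27,418 = €92.4575.
Hence VC = price − CM = €396.14 − €92.4575 = €303.68.

€303.68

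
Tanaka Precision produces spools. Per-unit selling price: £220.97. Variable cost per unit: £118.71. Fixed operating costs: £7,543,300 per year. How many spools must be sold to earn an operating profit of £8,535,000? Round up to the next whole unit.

157,230 spools

Each unit contributes £220.97 − £118.71 = £102.26.
Required volume = (fixed costs + target profit) ÷ CM = (£7,543,300 + £8,535,000) ÷ £102.26 = 157,229.61, so 157,230 spools.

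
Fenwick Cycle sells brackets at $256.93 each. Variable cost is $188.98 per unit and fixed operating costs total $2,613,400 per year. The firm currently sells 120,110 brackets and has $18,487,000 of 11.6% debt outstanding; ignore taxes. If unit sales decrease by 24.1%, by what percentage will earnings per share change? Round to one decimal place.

At 120,110 units, contribution = 120,110 × $67.95 = $8,161,474.50.
EBIT = $8,161,474.50 − $2,613,400 = $5,548,074.50.
Interest = $2,144,492.00, so EBIT − I = $3,403,582.50.
DCL = total CM / (EBIT − I) = $8,161,474.50 / $3,403,582.50 = 2.3979.
%ΔEPS = DCL × %ΔSales = 2.3979 × -24.1% = -57.8%.

-57.8%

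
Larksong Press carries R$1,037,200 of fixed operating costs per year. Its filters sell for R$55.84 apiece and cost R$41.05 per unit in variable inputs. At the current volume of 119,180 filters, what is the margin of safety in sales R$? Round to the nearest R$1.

R$2,739,038

Contribution margin per unit = R$55.84 − R$41.05 = R$14.79. Break-even units = R$1,037,200 ÷ R$14.79 = 70,128.47; break-even revenue = 70,128.47 × R$55.84 = R$3,915,973.50.
Current sales = 119,180 × R$55.84 = R$6,655,011.20.
Margin of safety = R$6,655,011.20 − R$3,915,973.50 = R$2,739,038.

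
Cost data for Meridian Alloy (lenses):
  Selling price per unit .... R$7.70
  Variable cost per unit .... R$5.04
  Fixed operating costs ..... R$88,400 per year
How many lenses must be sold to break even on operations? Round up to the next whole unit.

33,234 lenses

Each unit contributes R$7.70 − R$5.04 = R$2.66.
Units to break even: R$88,400 ÷ R$2.66 = 33,233.08, rounded up to 33,234.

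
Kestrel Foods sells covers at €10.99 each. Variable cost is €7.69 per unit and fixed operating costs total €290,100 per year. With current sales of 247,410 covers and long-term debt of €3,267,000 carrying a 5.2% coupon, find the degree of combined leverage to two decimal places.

Contribution at this volume is 247,410 × €3.30 = €816,453.00.
Subtracting fixed costs: EBIT = €816,453.00 − €290,100 = €526,353.00. Interest = €169,884.00.
DOL = €816,453.00 ÷ €526,353.00 = 1.5512; DFL = €526,353.00 ÷ €356,469.00 = 1.4766.
DCL = DOL × DFL = 1.5512 × 1.4766 = 2.2905.

2.29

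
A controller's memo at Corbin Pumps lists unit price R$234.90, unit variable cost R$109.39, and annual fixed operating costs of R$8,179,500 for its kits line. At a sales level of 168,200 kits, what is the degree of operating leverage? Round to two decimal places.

1.63

Contribution at this volume is 168,200 × R$125.51 = R$21,110,782.00.
EBIT = R$21,110,782.00 − R$8,179,500 = R$12,931,282.00.
So DOL = total CM / EBIT = R$21,110,782.00 / R$12,931,282.00 = 1.6325.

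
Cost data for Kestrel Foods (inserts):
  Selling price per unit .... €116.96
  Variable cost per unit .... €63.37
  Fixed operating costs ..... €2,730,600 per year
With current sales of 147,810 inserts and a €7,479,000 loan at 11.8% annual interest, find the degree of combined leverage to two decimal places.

1.84

At 147,810 units, contribution = 147,810 × €53.59 = €7,921,137.90.
Subtracting fixed costs: EBIT = €7,921,137.90 − €2,730,600 = €5,190,537.90. Interest = €882,522.00.
DOL = €7,921,137.90 ÷ €5,190,537.90 = 1.5261; DFL = €5,190,537.90 ÷ €4,308,015.90 = 1.2049.
DCL = DOL × DFL = 1.5261 × 1.2049 = 1.8388.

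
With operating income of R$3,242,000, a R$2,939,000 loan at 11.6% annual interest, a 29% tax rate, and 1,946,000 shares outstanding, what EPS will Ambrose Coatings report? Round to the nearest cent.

Interest = R$340,924.00, so EBT = R$3,242,000 − R$340,924.00 = R$2,901,076.00.
Net income = R$2,901,076.00 × (1 − 0.29) = R$2,059,763.96.
EPS = R$2,059,763.96 ÷ 1,946,000 = R$1.06.

R$1.06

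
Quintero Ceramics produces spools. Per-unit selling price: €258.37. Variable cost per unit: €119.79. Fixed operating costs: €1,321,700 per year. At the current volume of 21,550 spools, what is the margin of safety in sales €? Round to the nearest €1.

Unit CM = price − variable cost = €258.37 − €119.79 = €138.58. Break-even units = €1,321,700 ÷ €138.58 = 9,537.45; break-even revenue = 9,537.45 × €258.37 = €2,464,191.29.
Current sales = 21,550 × €258.37 = €5,567,873.50.
Margin of safety = €5,567,873.50 − €2,464,191.29 = €3,103,682.

€3,103,682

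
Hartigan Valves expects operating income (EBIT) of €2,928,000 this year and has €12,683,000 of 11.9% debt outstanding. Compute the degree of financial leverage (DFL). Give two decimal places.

2.06

Interest = €1,509,277.00.
Degree of financial leverage = EBIT / (EBIT − interest) = €2,928,000 / €1,418,723.00 = 2.0638.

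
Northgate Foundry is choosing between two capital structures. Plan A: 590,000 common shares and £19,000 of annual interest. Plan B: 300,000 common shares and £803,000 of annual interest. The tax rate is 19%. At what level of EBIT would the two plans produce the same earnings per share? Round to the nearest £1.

£1,614,034

Set EPS_A = EPS_B: (EBIT − £19,000)(1 − 0.19) ÷ 590,000 = (EBIT − £803,000)(1 − 0.19) ÷ 300,000.
The (1 − t) factor cancels: (EBIT − 19,000) × 300,000 = (EBIT − 803,000) × 590,000.
Solving, EBIT = (803,000·590,000 − 19,000·300,000) / (590,000 − 300,000) = 468,070,000,000 / 290,000 = 1,614,034.48.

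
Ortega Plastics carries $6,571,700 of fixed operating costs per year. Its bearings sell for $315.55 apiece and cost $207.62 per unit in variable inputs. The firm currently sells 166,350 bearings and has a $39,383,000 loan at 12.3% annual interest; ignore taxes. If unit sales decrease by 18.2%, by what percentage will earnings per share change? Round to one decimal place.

-50.0%

Contribution at this volume is 166,350 × $107.93 = $17,954,155.50.
EBIT = $17,954,155.50 − $6,571,700 = $11,382,455.50.
Interest = $4,844,109.00, so EBIT − I = $6,538,346.50.
Degree of combined leverage = contribution ÷ (EBIT − I) = $17,954,155.50 ÷ $6,538,346.50 = 2.7460.
EPS therefore changes by 2.7460 × (-18.2%) = -50.0%.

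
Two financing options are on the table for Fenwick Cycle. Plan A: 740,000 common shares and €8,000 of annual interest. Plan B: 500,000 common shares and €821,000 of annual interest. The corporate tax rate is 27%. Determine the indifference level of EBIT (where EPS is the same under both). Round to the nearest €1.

At indifference, (EBIT − 8,000)(1 − t)/740,000 = (EBIT − 821,000)(1 − t)/500,000.
Cancelling (1 − t) and cross-multiplying: 500,000·(EBIT − 8,000) = 740,000·(EBIT − 821,000).
EBIT × (740,000 − 500,000) = 821,000 × 740,000 − 8,000 × 500,000 = 603,540,000,000, so EBIT = 603,540,000,000 ÷ 240,000 = 2,514,750.00.

€2,514,750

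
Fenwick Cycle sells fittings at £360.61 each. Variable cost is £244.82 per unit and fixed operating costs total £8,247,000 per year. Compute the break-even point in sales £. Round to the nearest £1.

£25,684,003

CM per unit = £360.61 − £244.82 = £115.79; CM ratio = £115.79 / £360.61 = 0.3211.
Break-even sales = FC ÷ CM ratio = £8,247,000 × £360.61 / £115.79 = £25,684,003.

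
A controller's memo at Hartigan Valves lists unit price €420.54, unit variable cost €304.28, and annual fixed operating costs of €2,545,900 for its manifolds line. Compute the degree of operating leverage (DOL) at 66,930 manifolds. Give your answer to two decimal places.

Total contribution margin = 66,930 × €116.26 = €7,781,281.80.
Operating income = contribution − fixed costs = €7,781,281.80 − €2,545,900 = €5,235,381.80.
DOL = contribution ÷ EBIT = €7,781,281.80 ÷ €5,235,381.80 = 1.4863.

1.49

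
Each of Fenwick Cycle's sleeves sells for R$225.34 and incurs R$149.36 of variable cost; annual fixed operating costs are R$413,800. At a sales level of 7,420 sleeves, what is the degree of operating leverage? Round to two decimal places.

3.76

Total contribution margin = 7,420 × R$75.98 = R$563,771.60.
EBIT = R$563,771.60 − R$413,800 = R$149,971.60.
DOL = contribution ÷ EBIT = R$563,771.60 ÷ R$149,971.60 = 3.7592.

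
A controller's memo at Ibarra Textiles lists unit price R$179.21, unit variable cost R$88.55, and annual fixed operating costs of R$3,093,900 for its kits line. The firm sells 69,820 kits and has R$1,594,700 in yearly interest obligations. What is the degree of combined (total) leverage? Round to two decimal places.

3.86

Total contribution margin = 69,820 × R$90.66 = R$6,329,881.20.
EBIT = R$6,329,881.20 − R$3,093,900 = R$3,235,981.20. Interest = R$1,594,700.00, so EBIT − I = R$1,641,281.20.
DCL = contribution ÷ (EBIT − I) = R$6,329,881.20 ÷ R$1,641,281.20 = 3.8567.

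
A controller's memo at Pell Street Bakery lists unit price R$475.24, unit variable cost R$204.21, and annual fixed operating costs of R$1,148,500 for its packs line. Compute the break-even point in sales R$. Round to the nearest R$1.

CM per unit = R$475.24 − R$204.21 = R$271.03; CM ratio = R$271.03 / R$475.24 = 0.5703.
Break-even revenue = fixed costs × price ÷ CM = R$1,148,500 × R$475.24 ÷ R$271.03 = R$2,013,848.

R$2,013,848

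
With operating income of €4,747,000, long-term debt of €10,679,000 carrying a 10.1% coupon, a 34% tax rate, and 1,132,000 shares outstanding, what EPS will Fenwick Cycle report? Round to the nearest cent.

€2.14

Interest = €1,078,579.00, so EBT = €4,747,000 − €1,078,579.00 = €3,668,421.00.
After tax at 34%: net income = €3,668,421.00 × 0.66 = €2,421,157.86.
EPS = €2,421,157.86 ÷ 1,132,000 = €2.14.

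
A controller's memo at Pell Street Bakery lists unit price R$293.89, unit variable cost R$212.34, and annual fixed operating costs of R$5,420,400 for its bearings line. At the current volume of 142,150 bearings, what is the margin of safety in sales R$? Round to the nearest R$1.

Contribution margin per unit = R$293.89 − R$212.34 = R$81.55. Break-even units = R$5,420,400 ÷ R$81.55 = 66,467.20; break-even revenue = 66,467.20 × R$293.89 = R$19,534,044.83.
Actual sales revenue = 142,150 × R$293.89 = R$41,776,463.50.
Margin of safety = R$41,776,463.50 − R$19,534,044.83 = R$22,242,419.

R$22,242,419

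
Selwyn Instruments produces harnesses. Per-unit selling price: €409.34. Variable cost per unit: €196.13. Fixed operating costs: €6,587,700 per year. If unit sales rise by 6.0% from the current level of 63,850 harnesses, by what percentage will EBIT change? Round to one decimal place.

+11.6%

Total contribution margin = 63,850 × €213.21 = €13,613,458.50.
EBIT = €13,613,458.50 − €6,587,700 = €7,025,758.50.
Degree of operating leverage = €13,613,458.50 / €7,025,758.50 = 1.9376.
So EBIT moves 1.9376 × (+6.0%) = +11.6%.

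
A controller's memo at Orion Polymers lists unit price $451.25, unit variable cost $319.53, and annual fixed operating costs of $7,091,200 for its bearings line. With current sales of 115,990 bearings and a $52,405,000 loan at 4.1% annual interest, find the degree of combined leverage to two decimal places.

2.53

Contribution at this volume is 115,990 × $131.72 = $15,278,202.80.
EBIT = $15,278,202.80 − $7,091,200 = $8,187,002.80. Interest = $2,148,605.00.
DOL = $15,278,202.80 ÷ $8,187,002.80 = 1.8662; DFL = $8,187,002.80 ÷ $6,038,397.80 = 1.3558.
Combined leverage = 1.8662 × 1.3558 = 2.5302.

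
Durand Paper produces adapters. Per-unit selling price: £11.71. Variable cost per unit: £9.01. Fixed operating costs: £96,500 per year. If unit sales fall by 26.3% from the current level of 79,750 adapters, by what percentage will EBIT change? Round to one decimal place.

At 79,750 units, contribution = 79,750 × £2.70 = £215,325.00.
Operating income = contribution − fixed costs = £215,325.00 − £96,500 = £118,825.00.
So DOL = total CM / EBIT = £215,325.00 / £118,825.00 = 1.8121.
Operating income changes by 1.8121 × -26.3% = -47.7%.

-47.7%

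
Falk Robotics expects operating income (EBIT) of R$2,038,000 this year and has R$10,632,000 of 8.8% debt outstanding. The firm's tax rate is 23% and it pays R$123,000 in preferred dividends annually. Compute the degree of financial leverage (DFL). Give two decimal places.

Interest = R$935,616.00.
Preferred dividends grossed up pre-tax: R$123,000 / (1 − 0.23) = R$159,740.26.
DFL = EBIT ÷ [EBIT − I − D_p/(1−t)] = R$2,038,000 ÷ [R$2,038,000 − R$935,616.00 − R$159,740.26] = R$2,038,000 ÷ R$942,643.74 = 2.1620.

2.16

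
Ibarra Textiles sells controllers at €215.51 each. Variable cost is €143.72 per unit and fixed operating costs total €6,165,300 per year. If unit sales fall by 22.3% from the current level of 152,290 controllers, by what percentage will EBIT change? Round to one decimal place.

Contribution at this volume is 152,290 × €71.79 = €10,932,899.10.
Operating income = contribution − fixed costs = €10,932,899.10 − €6,165,300 = €4,767,599.10.
Degree of operating leverage = €10,932,899.10 / €4,767,599.10 = 2.2932.
%ΔEBIT = DOL × %ΔSales = 2.2932 × -22.3% = -51.1%.

-51.1%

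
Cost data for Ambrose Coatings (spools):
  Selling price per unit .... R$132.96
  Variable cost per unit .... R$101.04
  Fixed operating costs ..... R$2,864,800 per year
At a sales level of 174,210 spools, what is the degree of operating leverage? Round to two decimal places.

Contribution at this volume is 174,210 × R$31.92 = R$5,560,783.20.
Subtracting fixed costs: EBIT = R$5,560,783.20 − R$2,864,800 = R$2,695,983.20.
DOL = contribution ÷ EBIT = R$5,560,783.20 ÷ R$2,695,983.20 = 2.0626.

2.06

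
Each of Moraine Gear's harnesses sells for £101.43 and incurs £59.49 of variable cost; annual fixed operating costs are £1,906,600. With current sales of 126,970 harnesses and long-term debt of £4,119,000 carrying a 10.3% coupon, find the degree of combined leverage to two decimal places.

1.78

At 126,970 units, contribution = 126,970 × £41.94 = £5,325,121.80.
Operating income = contribution − fixed costs = £5,325,121.80 − £1,906,600 = £3,418,521.80. Interest = £424,257.00, so EBIT − I = £2,994,264.80.
DCL = contribution ÷ (EBIT − I) = £5,325,121.80 ÷ £2,994,264.80 = 1.7784.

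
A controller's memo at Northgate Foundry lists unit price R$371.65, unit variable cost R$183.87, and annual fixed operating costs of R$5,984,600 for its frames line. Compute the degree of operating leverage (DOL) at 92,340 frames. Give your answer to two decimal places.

Contribution at this volume is 92,340 × R$187.78 = R$17,339,605.20.
Operating income = contribution − fixed costs = R$17,339,605.20 − R$5,984,600 = R$11,355,005.20.
So DOL = total CM / EBIT = R$17,339,605.20 / R$11,355,005.20 = 1.5270.

1.53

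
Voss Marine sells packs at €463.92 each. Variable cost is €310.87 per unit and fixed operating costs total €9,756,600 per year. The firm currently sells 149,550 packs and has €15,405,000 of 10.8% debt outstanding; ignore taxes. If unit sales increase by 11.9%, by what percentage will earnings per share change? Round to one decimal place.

At 149,550 units, contribution = 149,550 × €153.05 = €22,888,627.50.
EBIT = €22,888,627.50 − €9,756,600 = €13,132,027.50.
Interest = €1,663,740.00, so EBIT − I = €11,468,287.50.
DCL = total CM / (EBIT − I) = €22,888,627.50 / €11,468,287.50 = 1.9958.
%ΔEPS = DCL × %ΔSales = 1.9958 × +11.9% = +23.8%.

+23.8%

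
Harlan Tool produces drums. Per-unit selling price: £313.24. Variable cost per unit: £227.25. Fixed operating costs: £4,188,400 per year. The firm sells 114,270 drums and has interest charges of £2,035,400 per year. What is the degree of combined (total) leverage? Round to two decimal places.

Total contribution margin = 114,270 × £85.99 = £9,826,077.30.
Subtracting fixed costs: EBIT = £9,826,077.30 − £4,188,400 = £5,637,677.30. Interest = £2,035,400.00.
DOL = £9,826,077.30 ÷ £5,637,677.30 = 1.7429; DFL = £5,637,677.30 ÷ £3,602,277.30 = 1.5650.
DCL = DOL × DFL = 1.7429 × 1.5650 = 2.7276.

2.73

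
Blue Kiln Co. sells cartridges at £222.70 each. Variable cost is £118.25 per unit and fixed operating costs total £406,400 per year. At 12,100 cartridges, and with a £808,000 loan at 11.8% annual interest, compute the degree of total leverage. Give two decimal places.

Contribution at this volume is 12,100 × £104.45 = £1,263,845.00.
Operating income = contribution − fixed costs = £1,263,845.00 − £406,400 = £857,445.00. Interest = £95,344.00.
DOL = £1,263,845.00 ÷ £857,445.00 = 1.4740; DFL = £857,445.00 ÷ £762,101.00 = 1.1251.
Combined leverage = 1.4740 × 1.1251 = 1.6584.

1.66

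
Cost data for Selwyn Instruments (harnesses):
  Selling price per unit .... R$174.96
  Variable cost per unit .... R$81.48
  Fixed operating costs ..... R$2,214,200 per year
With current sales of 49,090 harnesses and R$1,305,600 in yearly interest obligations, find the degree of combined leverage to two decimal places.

4.29

Total contribution margin = 49,090 × R$93.48 = R$4,588,933.20.
Operating income = contribution − fixed costs = R$4,588,933.20 − R$2,214,200 = R$2,374,733.20. Interest = R$1,305,600.00, so EBIT − I = R$1,069,133.20.
DCL = contribution ÷ (EBIT − I) = R$4,588,933.20 ÷ R$1,069,133.20 = 4.2922.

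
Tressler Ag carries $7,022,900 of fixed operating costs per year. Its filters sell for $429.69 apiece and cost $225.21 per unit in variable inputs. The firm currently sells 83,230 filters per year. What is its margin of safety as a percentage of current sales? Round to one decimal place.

58.7%

Unit CM = price − variable cost = $429.69 − $225.21 = $204.48. Break-even units = $7,022,900 ÷ $204.48 = 34,345.17; break-even revenue = 34,345.17 × $429.69 = $14,757,775.34.
Actual sales revenue = 83,230 × $429.69 = $35,763,098.70.
Margin of safety = ($35,763,098.70 − $14,757,775.34) ÷ $35,763,098.70 = 58.7%.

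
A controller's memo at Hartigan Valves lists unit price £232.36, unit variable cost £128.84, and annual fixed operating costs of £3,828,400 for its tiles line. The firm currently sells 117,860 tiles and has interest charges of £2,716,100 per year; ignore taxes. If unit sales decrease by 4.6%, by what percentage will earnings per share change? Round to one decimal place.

At 117,860 units, contribution = 117,860 × £103.52 = £12,200,867.20.
Subtracting fixed costs: EBIT = £12,200,867.20 − £3,828,400 = £8,372,467.20.
Interest = £2,716,100.00, so EBIT − I = £5,656,367.20.
Degree of combined leverage = contribution ÷ (EBIT − I) = £12,200,867.20 ÷ £5,656,367.20 = 2.1570.
%ΔEPS = DCL × %ΔSales = 2.1570 × -4.6% = -9.9%.

-9.9%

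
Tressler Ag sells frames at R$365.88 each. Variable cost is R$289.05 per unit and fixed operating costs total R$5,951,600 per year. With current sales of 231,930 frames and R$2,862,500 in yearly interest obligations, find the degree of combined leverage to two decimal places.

Contribution at this volume is 231,930 × R$76.83 = R$17,819,181.90.
Subtracting fixed costs: EBIT = R$17,819,181.90 − R$5,951,600 = R$11,867,581.90. Interest = R$2,862,500.00.
DOL = R$17,819,181.90 ÷ R$11,867,581.90 = 1.5015; DFL = R$11,867,581.90 ÷ R$9,005,081.90 = 1.3179.
Combined leverage = 1.5015 × 1.3179 = 1.9788.

1.98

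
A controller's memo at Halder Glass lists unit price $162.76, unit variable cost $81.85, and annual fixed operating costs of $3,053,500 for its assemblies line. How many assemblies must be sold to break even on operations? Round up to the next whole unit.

37,740 assemblies

Each unit contributes $162.76 − $81.85 = $80.91.
Break-even Q = $3,053,500 / $80.91 = 37,739.46 → 37,740 assemblies.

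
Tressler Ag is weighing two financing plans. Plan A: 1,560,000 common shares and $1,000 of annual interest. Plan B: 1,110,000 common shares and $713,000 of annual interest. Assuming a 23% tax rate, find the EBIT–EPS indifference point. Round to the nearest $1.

$2,469,267

Set EPS_A = EPS_B: (EBIT − $1,000)(1 − 0.23) ÷ 1,560,000 = (EBIT − $713,000)(1 − 0.23) ÷ 1,110,000.
Cancelling (1 − t) and cross-multiplying: 1,110,000·(EBIT − 1,000) = 1,560,000·(EBIT − 713,000).
Solving, EBIT = (713,000·1,560,000 − 1,000·1,110,000) / (1,560,000 − 1,110,000) = 1,111,170,000,000 / 450,000 = 2,469,266.67.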